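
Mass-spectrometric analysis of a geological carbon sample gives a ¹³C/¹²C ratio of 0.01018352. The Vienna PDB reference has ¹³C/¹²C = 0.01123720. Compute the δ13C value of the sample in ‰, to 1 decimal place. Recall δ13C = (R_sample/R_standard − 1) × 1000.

-93.8‰

δ13C = (R_sample / R_standard − 1) × 1000
R_sample / R_standard = 0.01018352 / 0.01123720 = 0.906233
δ13C = (0.906233 − 1) × 1000 = -93.77‰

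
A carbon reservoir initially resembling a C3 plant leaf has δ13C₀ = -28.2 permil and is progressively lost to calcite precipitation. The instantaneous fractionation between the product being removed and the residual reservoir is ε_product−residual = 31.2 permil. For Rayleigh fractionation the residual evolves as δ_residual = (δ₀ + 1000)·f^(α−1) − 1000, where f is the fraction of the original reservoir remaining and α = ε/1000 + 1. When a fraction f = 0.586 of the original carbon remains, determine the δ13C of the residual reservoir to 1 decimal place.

Rayleigh residual: δ_res = (δ₀ + 1000)·f^(α−1) − 1000
α = ε/1000 + 1 = 1.03120, so α − 1 = 0.03120
f^(α−1) = 0.586^(0.03120) = 0.983464
δ_res = (-28.2 + 1000) × 0.983464 − 1000 = 955.730 − 1000 = -44.27 permil

-44.3 permil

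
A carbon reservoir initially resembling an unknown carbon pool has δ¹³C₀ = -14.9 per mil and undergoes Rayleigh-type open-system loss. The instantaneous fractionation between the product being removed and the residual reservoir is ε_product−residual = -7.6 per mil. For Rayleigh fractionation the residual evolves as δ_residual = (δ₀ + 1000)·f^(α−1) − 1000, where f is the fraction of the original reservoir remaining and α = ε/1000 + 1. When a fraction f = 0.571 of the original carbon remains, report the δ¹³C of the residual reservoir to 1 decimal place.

-10.7 per mil

Rayleigh residual: δ_res = (δ₀ + 1000)·f^(α−1) − 1000
α = ε/1000 + 1 = 0.99240, so α − 1 = -0.00760
f^(α−1) = 0.571^(-0.00760) = 1.004268
δ_res = (-14.9 + 1000) × 1.004268 − 1000 = 989.304 − 1000 = -10.70 per mil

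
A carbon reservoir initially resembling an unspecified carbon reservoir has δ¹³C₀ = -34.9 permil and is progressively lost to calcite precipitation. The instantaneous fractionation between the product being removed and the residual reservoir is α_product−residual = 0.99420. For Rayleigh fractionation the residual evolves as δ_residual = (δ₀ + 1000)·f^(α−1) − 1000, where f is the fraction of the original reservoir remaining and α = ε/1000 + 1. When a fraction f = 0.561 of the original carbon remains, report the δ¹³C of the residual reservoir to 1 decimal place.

Rayleigh residual: δ_res = (δ₀ + 1000)·f^(α−1) − 1000
α − 1 = -0.00580
f^(α−1) = 0.561^(-0.00580) = 1.003358
δ_res = (-34.9 + 1000) × 1.003358 − 1000 = 968.341 − 1000 = -31.66 permil

-31.7 permil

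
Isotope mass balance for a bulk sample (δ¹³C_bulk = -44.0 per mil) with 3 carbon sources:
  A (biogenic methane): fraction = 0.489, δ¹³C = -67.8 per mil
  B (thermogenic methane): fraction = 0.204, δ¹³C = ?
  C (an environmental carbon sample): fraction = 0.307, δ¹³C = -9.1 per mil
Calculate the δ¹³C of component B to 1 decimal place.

-39.5 per mil

Isotope mass balance: δ_bulk = Σ fᵢ·δᵢ.
-44.0 = 0.489×(-67.8) + 0.204×δ_B + 0.307×(-9.1)
0.204·δ_B = -44.0 − (-35.948) = -8.052
δ_B = -8.052 / 0.204 = -39.47 per mil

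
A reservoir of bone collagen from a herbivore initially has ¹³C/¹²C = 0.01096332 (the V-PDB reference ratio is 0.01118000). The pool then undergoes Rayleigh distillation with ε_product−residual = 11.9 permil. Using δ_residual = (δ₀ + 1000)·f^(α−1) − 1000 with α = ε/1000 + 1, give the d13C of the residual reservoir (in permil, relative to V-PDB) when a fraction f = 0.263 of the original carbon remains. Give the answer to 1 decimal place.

-34.8 permil

δ₀ = (0.01096332/0.01118000 − 1)×1000 = (0.980619 − 1)×1000 = -19.381 permil
α − 1 = ε/1000 = 0.0119
f^(α−1) = 0.263^(0.0119) = 0.984232
δ_res = (-19.381 + 1000) × 0.984232 − 1000 = 965.157 − 1000 = -34.84 permil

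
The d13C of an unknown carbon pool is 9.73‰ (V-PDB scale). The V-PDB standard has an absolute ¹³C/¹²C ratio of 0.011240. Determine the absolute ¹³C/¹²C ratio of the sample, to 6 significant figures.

0.0113494

R_sample = R_standard × (d13C/1000 + 1)
R_sample = 0.011240 × (9.73/1000 + 1) = 0.011240 × 1.009730
R_sample = 0.0113494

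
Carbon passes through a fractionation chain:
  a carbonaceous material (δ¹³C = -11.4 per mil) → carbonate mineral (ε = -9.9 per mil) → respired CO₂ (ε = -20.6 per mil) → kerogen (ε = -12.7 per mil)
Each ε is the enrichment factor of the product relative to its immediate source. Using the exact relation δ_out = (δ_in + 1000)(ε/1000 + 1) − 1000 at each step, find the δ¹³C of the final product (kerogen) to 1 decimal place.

step 1: δ = (-11.40 + 1000)·(-9.9/1000 + 1) − 1000 = -21.19 per mil
step 2: δ = (-21.19 + 1000)·(-20.6/1000 + 1) − 1000 = -41.35 per mil
step 3: δ = (-41.35 + 1000)·(-12.7/1000 + 1) − 1000 = -53.53 per mil

-53.5 per mil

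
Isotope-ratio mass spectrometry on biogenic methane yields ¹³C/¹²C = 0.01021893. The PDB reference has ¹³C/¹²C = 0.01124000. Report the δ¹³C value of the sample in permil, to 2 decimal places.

δ¹³C = (R_sample / R_standard − 1) × 1000
R_sample / R_standard = 0.01021893 / 0.01124000 = 0.909157
δ¹³C = (0.909157 − 1) × 1000 = -90.843 permil

-90.84 permil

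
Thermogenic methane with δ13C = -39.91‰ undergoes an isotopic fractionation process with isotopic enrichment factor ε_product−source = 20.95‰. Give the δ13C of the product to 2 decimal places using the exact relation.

To first order, δ_product ≈ δ_source + ε = -18.96‰.
Exactly, δ_product = (δ_source + 1000)·(ε/1000 + 1) − 1000.
δ_product = (-39.91 + 1000) × (20.95/1000 + 1) − 1000
δ_product = -19.796‰

-19.80‰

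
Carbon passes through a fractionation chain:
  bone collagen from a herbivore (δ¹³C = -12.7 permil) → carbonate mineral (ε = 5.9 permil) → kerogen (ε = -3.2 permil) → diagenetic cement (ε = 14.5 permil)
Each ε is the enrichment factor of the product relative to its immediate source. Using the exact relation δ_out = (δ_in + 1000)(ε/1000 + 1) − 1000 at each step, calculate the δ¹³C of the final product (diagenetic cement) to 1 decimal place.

step 1: δ = (-12.70 + 1000)·(5.9/1000 + 1) − 1000 = -6.87 permil
step 2: δ = (-6.87 + 1000)·(-3.2/1000 + 1) − 1000 = -10.05 permil
step 3: δ = (-10.05 + 1000)·(14.5/1000 + 1) − 1000 = 4.30 permil

4.3 permil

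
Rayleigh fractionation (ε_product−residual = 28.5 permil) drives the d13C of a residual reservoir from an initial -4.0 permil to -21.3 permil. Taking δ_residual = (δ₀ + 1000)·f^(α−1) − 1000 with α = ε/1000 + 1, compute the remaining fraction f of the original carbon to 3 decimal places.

α − 1 = ε/1000 = 0.0285
(δ_res + 1000)/(δ₀ + 1000) = (-21.3 + 1000)/(-4.0 + 1000) = 978.7/996.0 = 0.982631
f = 0.982631^(1/0.0285) = exp(ln(0.982631)/0.0285) = exp(-0.01752/0.0285)
f = exp(-0.6148) = 0.5407

0.541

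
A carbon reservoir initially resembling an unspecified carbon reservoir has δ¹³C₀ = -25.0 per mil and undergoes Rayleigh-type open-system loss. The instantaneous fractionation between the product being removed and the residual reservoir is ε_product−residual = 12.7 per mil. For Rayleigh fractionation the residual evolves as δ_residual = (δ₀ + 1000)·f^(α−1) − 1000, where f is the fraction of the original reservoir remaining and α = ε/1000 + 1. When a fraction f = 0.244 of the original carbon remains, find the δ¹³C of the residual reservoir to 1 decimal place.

Rayleigh residual: δ_res = (δ₀ + 1000)·f^(α−1) − 1000
α = ε/1000 + 1 = 1.01270, so α − 1 = 0.01270
f^(α−1) = 0.244^(0.01270) = 0.982245
δ_res = (-25.0 + 1000) × 0.982245 − 1000 = 957.689 − 1000 = -42.31 per mil

-42.3 per mil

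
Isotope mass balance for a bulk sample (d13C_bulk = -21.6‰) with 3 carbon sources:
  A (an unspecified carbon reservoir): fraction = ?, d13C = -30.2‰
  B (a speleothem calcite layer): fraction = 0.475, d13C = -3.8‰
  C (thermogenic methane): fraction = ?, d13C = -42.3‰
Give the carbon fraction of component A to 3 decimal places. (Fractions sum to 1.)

Let f_A and f_C be the unknown fractions; fractions sum to 1 so f_A + f_C = 0.525.
Mass balance: Σ fᵢ·δᵢ = δ_bulk ⇒ f_A·(-30.2) + f_C·(-42.3) = -21.6 − (-1.805) = -19.795
Substitute f_C = 0.525 − f_A:
f_A·(-30.2 − -42.3) = -19.795 − 0.525×(-42.3) = 2.412
f_A = 2.412 / 12.1 = 0.1994

0.199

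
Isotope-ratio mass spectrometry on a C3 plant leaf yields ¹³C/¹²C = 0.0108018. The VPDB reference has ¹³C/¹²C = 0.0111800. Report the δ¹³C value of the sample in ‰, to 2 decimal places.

δ¹³C = (R_sample / R_standard − 1) × 1000
R_sample / R_standard = 0.0108018 / 0.0111800 = 0.966172
δ¹³C = (0.966172 − 1) × 1000 = -33.828‰

-33.83‰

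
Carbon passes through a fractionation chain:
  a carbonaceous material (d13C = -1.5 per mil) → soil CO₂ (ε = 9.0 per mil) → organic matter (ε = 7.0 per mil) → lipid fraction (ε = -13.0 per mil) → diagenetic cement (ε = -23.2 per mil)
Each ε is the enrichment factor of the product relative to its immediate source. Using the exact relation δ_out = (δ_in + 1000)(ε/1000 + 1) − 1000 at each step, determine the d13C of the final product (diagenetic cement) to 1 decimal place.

step 1: δ = (-1.50 + 1000)·(9.0/1000 + 1) − 1000 = 7.49 per mil
step 2: δ = (7.49 + 1000)·(7.0/1000 + 1) − 1000 = 14.54 per mil
step 3: δ = (14.54 + 1000)·(-13.0/1000 + 1) − 1000 = 1.35 per mil
step 4: δ = (1.35 + 1000)·(-23.2/1000 + 1) − 1000 = -21.88 per mil

-21.9 per mil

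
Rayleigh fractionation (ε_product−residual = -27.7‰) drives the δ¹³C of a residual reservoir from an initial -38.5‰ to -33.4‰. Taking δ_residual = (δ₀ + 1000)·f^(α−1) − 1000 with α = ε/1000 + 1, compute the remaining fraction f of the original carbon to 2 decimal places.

α − 1 = ε/1000 = -0.0277
(δ_res + 1000)/(δ₀ + 1000) = (-33.4 + 1000)/(-38.5 + 1000) = 966.6/961.5 = 1.005304
f = 1.005304^(1/-0.0277) = exp(ln(1.005304)/-0.0277) = exp(0.00529/-0.0277)
f = exp(-0.1910) = 0.8261

0.83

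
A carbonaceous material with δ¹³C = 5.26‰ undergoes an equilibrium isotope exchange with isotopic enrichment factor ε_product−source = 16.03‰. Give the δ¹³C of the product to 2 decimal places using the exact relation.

Exactly, δ_product = (δ_source + 1000)·(ε/1000 + 1) − 1000.
δ_product = (5.26 + 1000) × (16.03/1000 + 1) − 1000
δ_product = 21.374‰

21.37‰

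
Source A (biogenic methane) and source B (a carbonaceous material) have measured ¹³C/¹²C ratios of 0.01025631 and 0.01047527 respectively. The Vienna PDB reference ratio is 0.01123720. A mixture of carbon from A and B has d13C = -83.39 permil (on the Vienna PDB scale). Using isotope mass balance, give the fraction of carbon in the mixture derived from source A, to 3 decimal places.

δ_A = (0.01025631/0.01123720 − 1)×1000 = (0.912710 − 1)×1000 = -87.290 permil
δ_B = (0.01047527/0.01123720 − 1)×1000 = (0.932196 − 1)×1000 = -67.804 permil
f_A = (δ_mix − δ_B)/(δ_A − δ_B) = (-83.39 − (-67.804))/(-87.290 − (-67.804))
f_A = -15.586 / -19.485 = 0.7999

0.800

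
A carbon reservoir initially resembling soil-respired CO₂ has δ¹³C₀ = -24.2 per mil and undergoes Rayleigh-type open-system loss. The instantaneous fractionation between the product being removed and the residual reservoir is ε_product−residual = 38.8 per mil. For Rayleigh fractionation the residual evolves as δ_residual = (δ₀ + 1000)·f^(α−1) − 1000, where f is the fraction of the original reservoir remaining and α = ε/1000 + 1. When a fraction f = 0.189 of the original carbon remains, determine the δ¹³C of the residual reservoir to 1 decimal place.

Rayleigh residual: δ_res = (δ₀ + 1000)·f^(α−1) − 1000
α = ε/1000 + 1 = 1.03880, so α − 1 = 0.03880
f^(α−1) = 0.189^(0.03880) = 0.937404
δ_res = (-24.2 + 1000) × 0.937404 − 1000 = 914.719 − 1000 = -85.28 per mil

-85.3 per mil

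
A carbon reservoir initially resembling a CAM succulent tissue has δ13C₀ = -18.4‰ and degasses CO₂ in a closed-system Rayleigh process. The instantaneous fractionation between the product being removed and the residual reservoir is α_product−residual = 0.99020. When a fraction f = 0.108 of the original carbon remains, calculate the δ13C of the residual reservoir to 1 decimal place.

3.2‰

Rayleigh residual: δ_res = (δ₀ + 1000)·f^(α−1) − 1000
α − 1 = -0.00980
f^(α−1) = 0.108^(-0.00980) = 1.022051
δ_res = (-18.4 + 1000) × 1.022051 − 1000 = 1003.245 − 1000 = 3.24‰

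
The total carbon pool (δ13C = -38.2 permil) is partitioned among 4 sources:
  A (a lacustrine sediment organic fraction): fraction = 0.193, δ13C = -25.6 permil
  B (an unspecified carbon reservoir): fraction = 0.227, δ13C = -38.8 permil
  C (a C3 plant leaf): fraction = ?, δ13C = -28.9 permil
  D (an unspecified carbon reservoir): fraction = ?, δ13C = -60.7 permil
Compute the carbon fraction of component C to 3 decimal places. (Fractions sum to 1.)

0.338

Let f_C and f_D be the unknown fractions; fractions sum to 1 so f_C + f_D = 0.580.
Mass balance: Σ fᵢ·δᵢ = δ_bulk ⇒ f_C·(-28.9) + f_D·(-60.7) = -38.2 − (-13.748) = -24.452
Substitute f_D = 0.580 − f_C:
f_C·(-28.9 − -60.7) = -24.452 − 0.580×(-60.7) = 10.754
f_C = 10.754 / 31.8 = 0.3382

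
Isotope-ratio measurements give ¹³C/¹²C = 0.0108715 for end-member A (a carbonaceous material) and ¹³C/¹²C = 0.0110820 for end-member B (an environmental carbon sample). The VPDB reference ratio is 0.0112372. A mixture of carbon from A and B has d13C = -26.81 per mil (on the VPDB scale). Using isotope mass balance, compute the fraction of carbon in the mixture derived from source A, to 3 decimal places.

0.694

δ_A = (0.0108715/0.0112372 − 1)×1000 = (0.967456 − 1)×1000 = -32.544 per mil
δ_B = (0.0110820/0.0112372 − 1)×1000 = (0.986189 − 1)×1000 = -13.811 per mil
f_A = (δ_mix − δ_B)/(δ_A − δ_B) = (-26.81 − (-13.811))/(-32.544 − (-13.811))
f_A = -12.999 / -18.732 = 0.6939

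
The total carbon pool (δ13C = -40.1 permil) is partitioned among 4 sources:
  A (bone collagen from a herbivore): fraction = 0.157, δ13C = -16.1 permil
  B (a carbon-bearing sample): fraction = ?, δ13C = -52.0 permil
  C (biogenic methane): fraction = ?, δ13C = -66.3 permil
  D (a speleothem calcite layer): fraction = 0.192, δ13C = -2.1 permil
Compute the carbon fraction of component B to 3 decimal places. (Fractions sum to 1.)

0.419

Let f_B and f_C be the unknown fractions; fractions sum to 1 so f_B + f_C = 0.651.
Mass balance: Σ fᵢ·δᵢ = δ_bulk ⇒ f_B·(-52.0) + f_C·(-66.3) = -40.1 − (-2.931) = -37.169
Substitute f_C = 0.651 − f_B:
f_B·(-52.0 − -66.3) = -37.169 − 0.651×(-66.3) = 5.992
f_B = 5.992 / 14.3 = 0.4190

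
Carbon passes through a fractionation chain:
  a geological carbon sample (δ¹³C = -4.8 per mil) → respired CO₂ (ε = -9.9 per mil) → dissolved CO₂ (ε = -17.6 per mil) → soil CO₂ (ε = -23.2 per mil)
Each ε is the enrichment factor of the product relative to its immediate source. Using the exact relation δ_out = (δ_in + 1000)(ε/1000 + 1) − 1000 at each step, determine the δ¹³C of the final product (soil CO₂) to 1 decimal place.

-54.5 per mil

step 1: δ = (-4.80 + 1000)·(-9.9/1000 + 1) − 1000 = -14.65 per mil
step 2: δ = (-14.65 + 1000)·(-17.6/1000 + 1) − 1000 = -31.99 per mil
step 3: δ = (-31.99 + 1000)·(-23.2/1000 + 1) − 1000 = -54.45 per mil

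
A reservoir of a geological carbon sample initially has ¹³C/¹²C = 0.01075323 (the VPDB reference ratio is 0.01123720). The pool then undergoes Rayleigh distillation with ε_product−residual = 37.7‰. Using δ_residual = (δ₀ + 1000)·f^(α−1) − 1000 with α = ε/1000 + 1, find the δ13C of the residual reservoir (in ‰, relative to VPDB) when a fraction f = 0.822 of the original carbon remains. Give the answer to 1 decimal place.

-50.1‰

δ₀ = (0.01075323/0.01123720 − 1)×1000 = (0.956931 − 1)×1000 = -43.069‰
α − 1 = ε/1000 = 0.0377
f^(α−1) = 0.822^(0.0377) = 0.992637
δ_res = (-43.069 + 1000) × 0.992637 − 1000 = 949.886 − 1000 = -50.11‰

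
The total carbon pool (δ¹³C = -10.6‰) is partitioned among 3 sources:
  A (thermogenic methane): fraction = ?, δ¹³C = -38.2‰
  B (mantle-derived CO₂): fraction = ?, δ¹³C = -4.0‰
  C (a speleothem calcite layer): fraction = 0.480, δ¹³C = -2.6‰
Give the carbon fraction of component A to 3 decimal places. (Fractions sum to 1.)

Let f_A and f_B be the unknown fractions; fractions sum to 1 so f_A + f_B = 0.520.
Mass balance: Σ fᵢ·δᵢ = δ_bulk ⇒ f_A·(-38.2) + f_B·(-4.0) = -10.6 − (-1.248) = -9.352
Substitute f_B = 0.520 − f_A:
f_A·(-38.2 − -4.0) = -9.352 − 0.520×(-4.0) = -7.272
f_A = -7.272 / -34.2 = 0.2126

0.213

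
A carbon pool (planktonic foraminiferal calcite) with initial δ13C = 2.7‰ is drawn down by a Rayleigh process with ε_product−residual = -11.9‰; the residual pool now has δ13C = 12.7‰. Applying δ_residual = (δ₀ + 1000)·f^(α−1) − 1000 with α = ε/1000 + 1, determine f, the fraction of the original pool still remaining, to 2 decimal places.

α − 1 = ε/1000 = -0.0119
(δ_res + 1000)/(δ₀ + 1000) = (12.7 + 1000)/(2.7 + 1000) = 1012.7/1002.7 = 1.009973
f = 1.009973^(1/-0.0119) = exp(ln(1.009973)/-0.0119) = exp(0.00992/-0.0119)
f = exp(-0.8339) = 0.4343

0.43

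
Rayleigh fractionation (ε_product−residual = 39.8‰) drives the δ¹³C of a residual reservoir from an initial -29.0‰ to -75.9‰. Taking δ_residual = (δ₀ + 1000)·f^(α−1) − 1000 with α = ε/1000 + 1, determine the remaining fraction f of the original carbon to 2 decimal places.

0.29

α − 1 = ε/1000 = 0.0398
(δ_res + 1000)/(δ₀ + 1000) = (-75.9 + 1000)/(-29.0 + 1000) = 924.1/971.0 = 0.951699
f = 0.951699^(1/0.0398) = exp(ln(0.951699)/0.0398) = exp(-0.04951/0.0398)
f = exp(-1.2439) = 0.2883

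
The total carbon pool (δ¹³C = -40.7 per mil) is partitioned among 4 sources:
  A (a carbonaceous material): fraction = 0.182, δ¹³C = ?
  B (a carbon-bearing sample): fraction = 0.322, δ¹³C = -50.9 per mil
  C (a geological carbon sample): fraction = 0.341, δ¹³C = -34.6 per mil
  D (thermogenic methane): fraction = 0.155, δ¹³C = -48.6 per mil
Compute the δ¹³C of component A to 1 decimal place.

Isotope mass balance: δ_bulk = Σ fᵢ·δᵢ.
-40.7 = 0.182×δ_A + 0.322×(-50.9) + 0.341×(-34.6) + 0.155×(-48.6)
0.182·δ_A = -40.7 − (-35.721) = -4.979
δ_A = -4.979 / 0.182 = -27.35 per mil

-27.4 per mil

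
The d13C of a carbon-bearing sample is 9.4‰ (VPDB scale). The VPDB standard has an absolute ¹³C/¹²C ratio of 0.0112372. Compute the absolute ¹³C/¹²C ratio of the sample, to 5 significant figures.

0.011343

R_sample = R_standard × (d13C/1000 + 1)
R_sample = 0.0112372 × (9.4/1000 + 1) = 0.0112372 × 1.009400
R_sample = 0.0113428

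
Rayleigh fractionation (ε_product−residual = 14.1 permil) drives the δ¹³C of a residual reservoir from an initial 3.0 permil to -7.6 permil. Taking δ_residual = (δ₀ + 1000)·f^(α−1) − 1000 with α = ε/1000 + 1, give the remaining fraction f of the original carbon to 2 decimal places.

α − 1 = ε/1000 = 0.0141
(δ_res + 1000)/(δ₀ + 1000) = (-7.6 + 1000)/(3.0 + 1000) = 992.4/1003.0 = 0.989432
f = 0.989432^(1/0.0141) = exp(ln(0.989432)/0.0141) = exp(-0.01062/0.0141)
f = exp(-0.7535) = 0.4707

0.47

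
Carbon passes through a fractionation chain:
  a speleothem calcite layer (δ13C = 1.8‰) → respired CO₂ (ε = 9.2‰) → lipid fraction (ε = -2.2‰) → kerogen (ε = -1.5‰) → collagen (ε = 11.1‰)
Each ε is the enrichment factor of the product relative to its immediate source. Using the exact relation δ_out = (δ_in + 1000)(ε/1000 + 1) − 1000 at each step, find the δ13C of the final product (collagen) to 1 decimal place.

18.5‰

step 1: δ = (1.80 + 1000)·(9.2/1000 + 1) − 1000 = 11.02‰
step 2: δ = (11.02 + 1000)·(-2.2/1000 + 1) − 1000 = 8.79‰
step 3: δ = (8.79 + 1000)·(-1.5/1000 + 1) − 1000 = 7.28‰
step 4: δ = (7.28 + 1000)·(11.1/1000 + 1) − 1000 = 18.46‰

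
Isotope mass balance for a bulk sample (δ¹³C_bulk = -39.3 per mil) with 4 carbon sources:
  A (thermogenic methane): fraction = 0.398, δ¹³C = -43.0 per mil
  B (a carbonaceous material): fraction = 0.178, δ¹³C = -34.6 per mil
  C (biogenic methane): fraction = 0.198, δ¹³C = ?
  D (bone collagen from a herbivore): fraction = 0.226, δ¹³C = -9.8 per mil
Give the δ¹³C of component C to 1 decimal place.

-69.8 per mil

Isotope mass balance: δ_bulk = Σ fᵢ·δᵢ.
-39.3 = 0.398×(-43.0) + 0.178×(-34.6) + 0.198×δ_C + 0.226×(-9.8)
0.198·δ_C = -39.3 − (-25.488) = -13.812
δ_C = -13.812 / 0.198 = -69.76 per mil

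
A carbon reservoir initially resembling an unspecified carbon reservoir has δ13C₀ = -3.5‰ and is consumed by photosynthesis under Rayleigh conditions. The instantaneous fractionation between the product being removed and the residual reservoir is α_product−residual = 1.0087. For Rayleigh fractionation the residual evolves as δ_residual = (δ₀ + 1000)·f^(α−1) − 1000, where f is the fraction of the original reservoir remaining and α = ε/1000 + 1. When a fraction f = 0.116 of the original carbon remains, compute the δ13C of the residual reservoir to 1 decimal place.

Rayleigh residual: δ_res = (δ₀ + 1000)·f^(α−1) − 1000
α − 1 = 0.00870
f^(α−1) = 0.116^(0.00870) = 0.981433
δ_res = (-3.5 + 1000) × 0.981433 − 1000 = 977.998 − 1000 = -22.00‰

-22.0‰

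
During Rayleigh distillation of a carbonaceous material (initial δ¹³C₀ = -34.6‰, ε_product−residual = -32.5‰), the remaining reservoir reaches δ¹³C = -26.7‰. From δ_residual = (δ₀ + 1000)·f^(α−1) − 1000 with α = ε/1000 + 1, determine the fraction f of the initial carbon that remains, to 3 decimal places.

α − 1 = ε/1000 = -0.0325
(δ_res + 1000)/(δ₀ + 1000) = (-26.7 + 1000)/(-34.6 + 1000) = 973.3/965.4 = 1.008183
f = 1.008183^(1/-0.0325) = exp(ln(1.008183)/-0.0325) = exp(0.00815/-0.0325)
f = exp(-0.2508) = 0.7782

0.778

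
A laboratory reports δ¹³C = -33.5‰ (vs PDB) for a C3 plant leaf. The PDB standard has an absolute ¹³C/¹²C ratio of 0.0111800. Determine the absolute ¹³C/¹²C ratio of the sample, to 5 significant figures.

0.010805

R_sample = R_standard × (δ¹³C/1000 + 1)
R_sample = 0.0111800 × (-33.5/1000 + 1) = 0.0111800 × 0.966500
R_sample = 0.0108055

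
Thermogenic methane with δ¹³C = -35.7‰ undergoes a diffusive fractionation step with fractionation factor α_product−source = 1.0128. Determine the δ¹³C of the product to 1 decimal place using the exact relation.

-23.4‰

δ_product = (δ_source + 1000)·α − 1000
δ_product = (-35.7 + 1000) × 1.0128 − 1000
δ_product = 976.643 − 1000 = -23.36‰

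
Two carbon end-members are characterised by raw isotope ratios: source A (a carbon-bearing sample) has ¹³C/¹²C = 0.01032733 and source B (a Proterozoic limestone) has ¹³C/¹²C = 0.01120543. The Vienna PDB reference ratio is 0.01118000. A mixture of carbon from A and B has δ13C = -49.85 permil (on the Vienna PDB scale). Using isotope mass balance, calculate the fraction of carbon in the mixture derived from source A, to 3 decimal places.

0.664

δ_A = (0.01032733/0.01118000 − 1)×1000 = (0.923733 − 1)×1000 = -76.267 permil
δ_B = (0.01120543/0.01118000 − 1)×1000 = (1.002275 − 1)×1000 = 2.275 permil
f_A = (δ_mix − δ_B)/(δ_A − δ_B) = (-49.85 − (2.275))/(-76.267 − (2.275))
f_A = -52.125 / -78.542 = 0.6637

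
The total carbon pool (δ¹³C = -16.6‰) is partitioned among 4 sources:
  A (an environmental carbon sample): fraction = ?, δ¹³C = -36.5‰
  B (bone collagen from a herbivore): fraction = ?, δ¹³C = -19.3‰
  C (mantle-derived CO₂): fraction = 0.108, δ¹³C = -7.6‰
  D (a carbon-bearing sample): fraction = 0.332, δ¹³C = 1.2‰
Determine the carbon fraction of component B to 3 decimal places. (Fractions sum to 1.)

Let f_B and f_A be the unknown fractions; fractions sum to 1 so f_B + f_A = 0.560.
Mass balance: Σ fᵢ·δᵢ = δ_bulk ⇒ f_B·(-19.3) + f_A·(-36.5) = -16.6 − (-0.422) = -16.178
Substitute f_A = 0.560 − f_B:
f_B·(-19.3 − -36.5) = -16.178 − 0.560×(-36.5) = 4.262
f_B = 4.262 / 17.2 = 0.2478

0.248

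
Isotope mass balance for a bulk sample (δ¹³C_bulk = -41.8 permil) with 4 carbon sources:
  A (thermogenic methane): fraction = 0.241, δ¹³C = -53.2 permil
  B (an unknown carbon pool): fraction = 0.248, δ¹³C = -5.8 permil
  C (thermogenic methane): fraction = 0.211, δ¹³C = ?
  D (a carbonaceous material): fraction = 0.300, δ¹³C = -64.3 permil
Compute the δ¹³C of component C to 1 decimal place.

Isotope mass balance: δ_bulk = Σ fᵢ·δᵢ.
-41.8 = 0.241×(-53.2) + 0.248×(-5.8) + 0.211×δ_C + 0.300×(-64.3)
0.211·δ_C = -41.8 − (-33.550) = -8.250
δ_C = -8.250 / 0.211 = -39.10 permil

-39.1 permil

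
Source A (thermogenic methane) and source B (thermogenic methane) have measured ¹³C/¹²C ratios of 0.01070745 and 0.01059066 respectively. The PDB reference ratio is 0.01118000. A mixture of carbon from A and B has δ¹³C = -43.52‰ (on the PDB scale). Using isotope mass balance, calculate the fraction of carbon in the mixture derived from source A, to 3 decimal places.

0.880

δ_A = (0.01070745/0.01118000 − 1)×1000 = (0.957733 − 1)×1000 = -42.267‰
δ_B = (0.01059066/0.01118000 − 1)×1000 = (0.947286 − 1)×1000 = -52.714‰
f_A = (δ_mix − δ_B)/(δ_A − δ_B) = (-43.52 − (-52.714))/(-42.267 − (-52.714))
f_A = 9.194 / 10.446 = 0.8801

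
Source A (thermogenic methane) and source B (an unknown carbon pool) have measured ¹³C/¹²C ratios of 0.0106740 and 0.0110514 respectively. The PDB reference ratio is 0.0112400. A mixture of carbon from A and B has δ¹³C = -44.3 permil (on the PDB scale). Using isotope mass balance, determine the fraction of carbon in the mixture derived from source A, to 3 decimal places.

δ_A = (0.0106740/0.0112400 − 1)×1000 = (0.949644 − 1)×1000 = -50.356 permil
δ_B = (0.0110514/0.0112400 − 1)×1000 = (0.983221 − 1)×1000 = -16.779 permil
f_A = (δ_mix − δ_B)/(δ_A − δ_B) = (-44.3 − (-16.779))/(-50.356 − (-16.779))
f_A = -27.521 / -33.577 = 0.8196

0.820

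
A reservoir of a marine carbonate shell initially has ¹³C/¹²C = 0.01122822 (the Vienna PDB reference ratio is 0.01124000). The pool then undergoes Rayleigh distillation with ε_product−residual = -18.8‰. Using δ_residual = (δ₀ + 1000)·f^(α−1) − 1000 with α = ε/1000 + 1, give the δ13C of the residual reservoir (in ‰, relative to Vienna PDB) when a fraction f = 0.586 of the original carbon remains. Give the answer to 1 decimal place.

δ₀ = (0.01122822/0.01124000 − 1)×1000 = (0.998952 − 1)×1000 = -1.048‰
α − 1 = ε/1000 = -0.0188
f^(α−1) = 0.586^(-0.0188) = 1.010098
δ_res = (-1.048 + 1000) × 1.010098 − 1000 = 1009.039 − 1000 = 9.04‰

9.0‰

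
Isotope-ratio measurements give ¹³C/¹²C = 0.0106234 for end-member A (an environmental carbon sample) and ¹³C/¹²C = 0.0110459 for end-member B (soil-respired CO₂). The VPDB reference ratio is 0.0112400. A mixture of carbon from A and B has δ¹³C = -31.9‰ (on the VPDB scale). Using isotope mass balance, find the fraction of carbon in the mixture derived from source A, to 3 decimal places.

δ_A = (0.0106234/0.0112400 − 1)×1000 = (0.945142 − 1)×1000 = -54.858‰
δ_B = (0.0110459/0.0112400 − 1)×1000 = (0.982731 − 1)×1000 = -17.269‰
f_A = (δ_mix − δ_B)/(δ_A − δ_B) = (-31.9 − (-17.269))/(-54.858 − (-17.269))
f_A = -14.631 / -37.589 = 0.3892

0.389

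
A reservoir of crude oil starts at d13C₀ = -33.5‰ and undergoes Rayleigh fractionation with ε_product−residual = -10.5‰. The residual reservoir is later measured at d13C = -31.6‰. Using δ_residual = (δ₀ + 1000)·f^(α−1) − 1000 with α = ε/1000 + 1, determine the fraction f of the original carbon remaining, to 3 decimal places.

α − 1 = ε/1000 = -0.0105
(δ_res + 1000)/(δ₀ + 1000) = (-31.6 + 1000)/(-33.5 + 1000) = 968.4/966.5 = 1.001966
f = 1.001966^(1/-0.0105) = exp(ln(1.001966)/-0.0105) = exp(0.00196/-0.0105)
f = exp(-0.1870) = 0.8294

0.829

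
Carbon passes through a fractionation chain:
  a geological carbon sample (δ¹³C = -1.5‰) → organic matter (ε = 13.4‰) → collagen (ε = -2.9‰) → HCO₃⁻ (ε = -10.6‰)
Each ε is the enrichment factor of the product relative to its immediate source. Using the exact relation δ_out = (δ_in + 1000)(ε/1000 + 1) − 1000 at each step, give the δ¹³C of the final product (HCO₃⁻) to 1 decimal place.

step 1: δ = (-1.50 + 1000)·(13.4/1000 + 1) − 1000 = 11.88‰
step 2: δ = (11.88 + 1000)·(-2.9/1000 + 1) − 1000 = 8.95‰
step 3: δ = (8.95 + 1000)·(-10.6/1000 + 1) − 1000 = -1.75‰

-1.7‰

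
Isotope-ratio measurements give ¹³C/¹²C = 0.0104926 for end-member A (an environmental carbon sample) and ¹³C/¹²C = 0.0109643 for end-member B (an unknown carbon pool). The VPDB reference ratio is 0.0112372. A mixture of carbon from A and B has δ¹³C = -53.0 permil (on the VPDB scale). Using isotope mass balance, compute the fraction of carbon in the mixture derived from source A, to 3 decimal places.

0.684

δ_A = (0.0104926/0.0112372 − 1)×1000 = (0.933738 − 1)×1000 = -66.262 permil
δ_B = (0.0109643/0.0112372 − 1)×1000 = (0.975715 − 1)×1000 = -24.285 permil
f_A = (δ_mix − δ_B)/(δ_A − δ_B) = (-53.0 − (-24.285))/(-66.262 − (-24.285))
f_A = -28.715 / -41.977 = 0.6841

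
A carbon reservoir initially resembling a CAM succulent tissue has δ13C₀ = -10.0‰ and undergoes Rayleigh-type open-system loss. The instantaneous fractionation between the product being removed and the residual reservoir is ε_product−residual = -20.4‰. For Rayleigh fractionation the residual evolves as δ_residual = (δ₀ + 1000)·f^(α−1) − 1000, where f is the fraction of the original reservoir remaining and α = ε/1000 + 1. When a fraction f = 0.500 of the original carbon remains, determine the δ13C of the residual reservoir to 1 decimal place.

4.1‰

Rayleigh residual: δ_res = (δ₀ + 1000)·f^(α−1) − 1000
α = ε/1000 + 1 = 0.97960, so α − 1 = -0.02040
f^(α−1) = 0.500^(-0.02040) = 1.014241
δ_res = (-10.0 + 1000) × 1.014241 − 1000 = 1004.098 − 1000 = 4.10‰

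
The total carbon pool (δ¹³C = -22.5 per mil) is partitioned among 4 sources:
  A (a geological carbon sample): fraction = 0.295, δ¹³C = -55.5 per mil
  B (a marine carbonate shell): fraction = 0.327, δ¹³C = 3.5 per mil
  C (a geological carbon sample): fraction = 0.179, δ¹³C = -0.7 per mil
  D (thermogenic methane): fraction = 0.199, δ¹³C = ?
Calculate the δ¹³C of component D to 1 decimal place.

Isotope mass balance: δ_bulk = Σ fᵢ·δᵢ.
-22.5 = 0.295×(-55.5) + 0.327×(3.5) + 0.179×(-0.7) + 0.199×δ_D
0.199·δ_D = -22.5 − (-15.353) = -7.147
δ_D = -7.147 / 0.199 = -35.91 per mil

-35.9 per mil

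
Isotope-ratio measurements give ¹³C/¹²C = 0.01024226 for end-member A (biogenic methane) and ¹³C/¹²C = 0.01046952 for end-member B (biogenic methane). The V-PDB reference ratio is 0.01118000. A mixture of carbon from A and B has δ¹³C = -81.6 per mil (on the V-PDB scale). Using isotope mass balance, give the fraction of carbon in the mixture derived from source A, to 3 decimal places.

0.888

δ_A = (0.01024226/0.01118000 − 1)×1000 = (0.916123 − 1)×1000 = -83.877 per mil
δ_B = (0.01046952/0.01118000 − 1)×1000 = (0.936451 − 1)×1000 = -63.549 per mil
f_A = (δ_mix − δ_B)/(δ_A − δ_B) = (-81.6 − (-63.549))/(-83.877 − (-63.549))
f_A = -18.051 / -20.327 = 0.8880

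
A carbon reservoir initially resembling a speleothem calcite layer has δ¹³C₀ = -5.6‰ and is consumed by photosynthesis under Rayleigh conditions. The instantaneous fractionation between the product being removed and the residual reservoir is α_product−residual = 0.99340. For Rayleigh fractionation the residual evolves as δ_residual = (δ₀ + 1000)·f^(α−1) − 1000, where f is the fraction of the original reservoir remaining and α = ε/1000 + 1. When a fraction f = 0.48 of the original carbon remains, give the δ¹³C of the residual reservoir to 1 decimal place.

-0.8‰

Rayleigh residual: δ_res = (δ₀ + 1000)·f^(α−1) − 1000
α − 1 = -0.00660
f^(α−1) = 0.48^(-0.00660) = 1.004856
δ_res = (-5.6 + 1000) × 1.004856 − 1000 = 999.229 − 1000 = -0.77‰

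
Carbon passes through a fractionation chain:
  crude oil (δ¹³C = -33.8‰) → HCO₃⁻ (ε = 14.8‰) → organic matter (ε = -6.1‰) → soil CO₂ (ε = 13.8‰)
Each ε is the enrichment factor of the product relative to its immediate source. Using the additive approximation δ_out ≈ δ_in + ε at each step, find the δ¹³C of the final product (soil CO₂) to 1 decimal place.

step 1: δ ≈ -33.8 + (14.8) = -19.0‰
step 2: δ ≈ -19.0 + (-6.1) = -25.1‰
step 3: δ ≈ -25.1 + (13.8) = -11.3‰

-11.3‰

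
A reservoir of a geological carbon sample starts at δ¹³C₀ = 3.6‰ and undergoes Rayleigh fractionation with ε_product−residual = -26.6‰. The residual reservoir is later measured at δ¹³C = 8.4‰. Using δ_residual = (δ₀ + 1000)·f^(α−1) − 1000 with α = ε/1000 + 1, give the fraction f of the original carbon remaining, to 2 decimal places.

0.84

α − 1 = ε/1000 = -0.0266
(δ_res + 1000)/(δ₀ + 1000) = (8.4 + 1000)/(3.6 + 1000) = 1008.4/1003.6 = 1.004783
f = 1.004783^(1/-0.0266) = exp(ln(1.004783)/-0.0266) = exp(0.00477/-0.0266)
f = exp(-0.1794) = 0.8358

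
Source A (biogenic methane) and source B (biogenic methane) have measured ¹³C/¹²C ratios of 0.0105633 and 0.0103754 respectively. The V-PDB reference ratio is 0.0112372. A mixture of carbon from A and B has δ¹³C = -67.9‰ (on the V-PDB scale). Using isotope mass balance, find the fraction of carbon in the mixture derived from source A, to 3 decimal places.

δ_A = (0.0105633/0.0112372 − 1)×1000 = (0.940030 − 1)×1000 = -59.970‰
δ_B = (0.0103754/0.0112372 − 1)×1000 = (0.923308 − 1)×1000 = -76.692‰
f_A = (δ_mix − δ_B)/(δ_A − δ_B) = (-67.9 − (-76.692))/(-59.970 − (-76.692))
f_A = 8.792 / 16.721 = 0.5258

0.526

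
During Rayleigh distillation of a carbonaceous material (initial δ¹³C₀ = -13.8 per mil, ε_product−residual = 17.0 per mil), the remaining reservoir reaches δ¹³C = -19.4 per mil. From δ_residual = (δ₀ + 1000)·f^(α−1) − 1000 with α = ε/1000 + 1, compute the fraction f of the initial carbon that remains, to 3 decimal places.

0.715

α − 1 = ε/1000 = 0.0170
(δ_res + 1000)/(δ₀ + 1000) = (-19.4 + 1000)/(-13.8 + 1000) = 980.6/986.2 = 0.994322
f = 0.994322^(1/0.0170) = exp(ln(0.994322)/0.0170) = exp(-0.00569/0.0170)
f = exp(-0.3350) = 0.7154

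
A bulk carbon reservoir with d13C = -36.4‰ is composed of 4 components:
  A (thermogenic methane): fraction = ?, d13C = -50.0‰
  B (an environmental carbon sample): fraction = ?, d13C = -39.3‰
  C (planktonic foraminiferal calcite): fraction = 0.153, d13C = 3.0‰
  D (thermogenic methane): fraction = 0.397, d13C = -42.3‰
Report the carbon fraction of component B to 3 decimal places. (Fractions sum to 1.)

0.227

Let f_B and f_A be the unknown fractions; fractions sum to 1 so f_B + f_A = 0.450.
Mass balance: Σ fᵢ·δᵢ = δ_bulk ⇒ f_B·(-39.3) + f_A·(-50.0) = -36.4 − (-16.334) = -20.066
Substitute f_A = 0.450 − f_B:
f_B·(-39.3 − -50.0) = -20.066 − 0.450×(-50.0) = 2.434
f_B = 2.434 / 10.7 = 0.2275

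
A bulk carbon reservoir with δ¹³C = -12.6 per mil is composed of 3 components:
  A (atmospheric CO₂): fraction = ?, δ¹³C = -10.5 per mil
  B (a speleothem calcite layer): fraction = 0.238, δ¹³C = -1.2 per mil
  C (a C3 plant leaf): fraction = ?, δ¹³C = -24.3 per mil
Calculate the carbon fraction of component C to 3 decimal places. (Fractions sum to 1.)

Let f_C and f_A be the unknown fractions; fractions sum to 1 so f_C + f_A = 0.762.
Mass balance: Σ fᵢ·δᵢ = δ_bulk ⇒ f_C·(-24.3) + f_A·(-10.5) = -12.6 − (-0.286) = -12.314
Substitute f_A = 0.762 − f_C:
f_C·(-24.3 − -10.5) = -12.314 − 0.762×(-10.5) = -4.313
f_C = -4.313 / -13.8 = 0.3126

0.313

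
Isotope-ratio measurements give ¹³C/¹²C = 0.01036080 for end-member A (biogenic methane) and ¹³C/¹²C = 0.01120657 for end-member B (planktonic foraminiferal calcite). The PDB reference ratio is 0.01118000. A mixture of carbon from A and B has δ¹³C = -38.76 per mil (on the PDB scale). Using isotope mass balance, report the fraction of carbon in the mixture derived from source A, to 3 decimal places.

δ_A = (0.01036080/0.01118000 − 1)×1000 = (0.926726 − 1)×1000 = -73.274 per mil
δ_B = (0.01120657/0.01118000 − 1)×1000 = (1.002377 − 1)×1000 = 2.377 per mil
f_A = (δ_mix − δ_B)/(δ_A − δ_B) = (-38.76 − (2.377))/(-73.274 − (2.377))
f_A = -41.137 / -75.650 = 0.5438

0.544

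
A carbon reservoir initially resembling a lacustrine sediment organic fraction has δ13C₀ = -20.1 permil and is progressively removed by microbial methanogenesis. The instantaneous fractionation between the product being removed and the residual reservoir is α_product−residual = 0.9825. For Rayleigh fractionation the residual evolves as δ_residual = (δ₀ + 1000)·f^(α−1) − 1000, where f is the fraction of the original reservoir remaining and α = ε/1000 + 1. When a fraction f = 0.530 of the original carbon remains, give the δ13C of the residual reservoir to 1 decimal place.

-9.2 permil

Rayleigh residual: δ_res = (δ₀ + 1000)·f^(α−1) − 1000
α − 1 = -0.01750
f^(α−1) = 0.530^(-0.01750) = 1.011172
δ_res = (-20.1 + 1000) × 1.011172 − 1000 = 990.848 − 1000 = -9.15 permil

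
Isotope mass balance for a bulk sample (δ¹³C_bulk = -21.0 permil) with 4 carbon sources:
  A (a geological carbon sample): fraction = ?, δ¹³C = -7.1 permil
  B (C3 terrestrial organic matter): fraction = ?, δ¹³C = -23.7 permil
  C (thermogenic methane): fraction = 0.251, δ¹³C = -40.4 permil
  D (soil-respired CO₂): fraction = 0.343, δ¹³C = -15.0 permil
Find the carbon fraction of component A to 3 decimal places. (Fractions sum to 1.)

0.235

Let f_A and f_B be the unknown fractions; fractions sum to 1 so f_A + f_B = 0.406.
Mass balance: Σ fᵢ·δᵢ = δ_bulk ⇒ f_A·(-7.1) + f_B·(-23.7) = -21.0 − (-15.285) = -5.715
Substitute f_B = 0.406 − f_A:
f_A·(-7.1 − -23.7) = -5.715 − 0.406×(-23.7) = 3.908
f_A = 3.908 / 16.6 = 0.2354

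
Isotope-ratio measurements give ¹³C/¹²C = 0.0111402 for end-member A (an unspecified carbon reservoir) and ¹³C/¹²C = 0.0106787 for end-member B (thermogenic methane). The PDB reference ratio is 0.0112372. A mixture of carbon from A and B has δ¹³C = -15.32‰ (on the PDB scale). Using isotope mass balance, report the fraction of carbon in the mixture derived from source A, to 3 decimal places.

δ_A = (0.0111402/0.0112372 − 1)×1000 = (0.991368 − 1)×1000 = -8.632‰
δ_B = (0.0106787/0.0112372 − 1)×1000 = (0.950299 − 1)×1000 = -49.701‰
f_A = (δ_mix − δ_B)/(δ_A − δ_B) = (-15.32 − (-49.701))/(-8.632 − (-49.701))
f_A = 34.381 / 41.069 = 0.8372

0.837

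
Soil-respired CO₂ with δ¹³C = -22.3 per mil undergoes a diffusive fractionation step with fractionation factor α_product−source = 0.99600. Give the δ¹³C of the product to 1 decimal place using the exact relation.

δ_product = (δ_source + 1000)·α − 1000
δ_product = (-22.3 + 1000) × 0.99600 − 1000
δ_product = 973.789 − 1000 = -26.21 per mil

-26.2 per mil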